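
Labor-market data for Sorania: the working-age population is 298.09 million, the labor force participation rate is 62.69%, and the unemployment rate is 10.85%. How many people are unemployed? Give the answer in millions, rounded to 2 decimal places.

About 20.28 million are unemployed.

Labor force = 0.6269 × 298.09 = 186.87 million.
Unemployed = 0.1085 × 186.87 ≈ 20.28 million.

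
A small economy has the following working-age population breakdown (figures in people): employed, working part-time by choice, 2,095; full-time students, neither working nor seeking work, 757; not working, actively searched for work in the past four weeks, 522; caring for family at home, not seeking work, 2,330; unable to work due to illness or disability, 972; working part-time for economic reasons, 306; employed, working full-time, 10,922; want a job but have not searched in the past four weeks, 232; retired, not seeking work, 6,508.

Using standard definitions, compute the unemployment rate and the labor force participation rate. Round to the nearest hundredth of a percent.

Employed = 2,095 + 306 + 10,922 = 13,323 (anyone who worked, including part-time for economic reasons, counts as employed).
Unemployed = 522.
Labor force = 13,323 + 522 = 13,845.
Not in labor force = 757 + 2,330 + 972 + 232 + 6,508 = 10,799 (those not working and not actively searching are outside the labor force — including those who want a job but have given up searching).
Civilian working-age population = 13,845 + 10,799 = 24,644.
Unemployment rate = 522 / 13,845 = 3.77%.
Labor force participation rate = 13,845 / 24,644 = 56.18%.

Unemployment rate ≈ 3.77%; labor force participation rate ≈ 56.18%.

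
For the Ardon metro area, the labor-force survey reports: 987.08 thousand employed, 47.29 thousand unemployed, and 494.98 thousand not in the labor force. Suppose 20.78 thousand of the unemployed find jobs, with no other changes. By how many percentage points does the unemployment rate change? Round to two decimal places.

The unemployment rate changes by −2.01 percentage points.

Initially, labor force = 987.08 + 47.29 = 1,034.37 thousand, so u = 47.29/1,034.37 = 4.57%.
After the change, unemployed falls and employed rises by 20.78; labor force unchanged → E = 1,007.86, U = 26.51, labor force = 1,034.37 thousand.
New unemployment rate = 26.51 / 1,034.37 = 2.56%.
Change = 2.56% − 4.57% = −2.01 percentage points.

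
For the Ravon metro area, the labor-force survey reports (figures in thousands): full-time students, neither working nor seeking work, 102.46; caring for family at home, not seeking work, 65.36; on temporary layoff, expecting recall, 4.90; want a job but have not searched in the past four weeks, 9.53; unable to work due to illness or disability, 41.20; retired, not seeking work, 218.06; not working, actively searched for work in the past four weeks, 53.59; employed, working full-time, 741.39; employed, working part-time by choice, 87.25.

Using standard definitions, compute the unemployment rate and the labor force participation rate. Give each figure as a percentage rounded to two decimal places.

Employed = 741.39 + 87.25 = 828.64 thousand.
Unemployed = 4.90 + 53.59 = 58.49 thousand (jobless and actively searching, or on temporary layoff).
Labor force = 828.64 + 58.49 = 887.13 thousand.
Not in labor force = 102.46 + 65.36 + 9.53 + 41.20 + 218.06 = 436.61 thousand (those not working and not actively searching are outside the labor force — including those who want a job but have given up searching).
Civilian working-age population = 887.13 + 436.61 = 1,323.74 thousand.
Unemployment rate = 58.49 / 887.13 = 6.59%.
Labor force participation rate = 887.13 / 1,323.74 = 67.02%.

Unemployment rate ≈ 6.59%; labor force participation rate ≈ 67.02%.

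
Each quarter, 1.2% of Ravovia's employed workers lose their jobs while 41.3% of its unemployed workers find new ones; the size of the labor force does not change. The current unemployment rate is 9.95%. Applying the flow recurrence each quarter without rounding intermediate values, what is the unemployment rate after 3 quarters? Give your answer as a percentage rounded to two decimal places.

Unemployment rate after three quarters ≈ 4.18%.

With a fixed labor force, u_{t+1} = u_t + s·(1−u_t) − f·u_t = u_t·(1−s−f) + s.
Here 1−s−f = 0.575 and s = 0.012.
u_1 = 0.099500 × 0.575 + 0.012 = 0.069212.
u_2 = 0.069212 × 0.575 + 0.012 = 0.051797.
u_3 = 0.051797 × 0.575 + 0.012 = 0.041783.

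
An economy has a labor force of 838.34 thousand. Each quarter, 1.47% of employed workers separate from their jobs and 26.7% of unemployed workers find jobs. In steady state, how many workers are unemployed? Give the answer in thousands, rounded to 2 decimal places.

About 43.75 thousand are unemployed in steady state.

Steady-state unemployment rate u* = s/(s+f) = 1.47/(1.47+26.7) = 0.052183.
Unemployed = u* × labor force = 0.052183 × 838.34 ≈ 43.75 thousand.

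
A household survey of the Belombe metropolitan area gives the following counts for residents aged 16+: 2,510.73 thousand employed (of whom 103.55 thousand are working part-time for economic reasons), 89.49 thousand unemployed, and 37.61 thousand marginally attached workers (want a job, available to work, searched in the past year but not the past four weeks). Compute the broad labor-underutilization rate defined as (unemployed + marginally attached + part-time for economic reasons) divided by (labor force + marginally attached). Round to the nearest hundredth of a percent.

Broad underutilization rate ≈ 8.74%.

Labor force = 2,510.73 + 89.49 = 2,600.22 thousand.
Numerator = 89.49 + 37.61 + 103.55 = 230.65 thousand.
Denominator = 2,600.22 + 37.61 = 2,637.83 thousand.
Broad rate = 230.65 / 2,637.83 = 8.74%.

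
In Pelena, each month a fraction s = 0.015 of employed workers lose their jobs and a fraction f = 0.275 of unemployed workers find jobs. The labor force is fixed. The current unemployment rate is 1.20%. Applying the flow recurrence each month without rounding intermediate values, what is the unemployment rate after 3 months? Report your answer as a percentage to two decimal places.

Unemployment rate after three months ≈ 3.75%.

With a fixed labor force, u_{t+1} = u_t + s·(1−u_t) − f·u_t = u_t·(1−s−f) + s.
Here 1−s−f = 0.710 and s = 0.015.
u_1 = 0.012000 × 0.710 + 0.015 = 0.023520.
u_2 = 0.023520 × 0.710 + 0.015 = 0.031699.
u_3 = 0.031699 × 0.710 + 0.015 = 0.037506.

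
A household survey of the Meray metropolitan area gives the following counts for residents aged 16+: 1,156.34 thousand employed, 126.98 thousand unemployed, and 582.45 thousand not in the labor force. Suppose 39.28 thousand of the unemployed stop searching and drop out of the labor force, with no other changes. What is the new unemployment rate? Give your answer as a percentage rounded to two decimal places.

Initially, labor force = 1,156.34 + 126.98 = 1,283.32 thousand, so u = 126.98/1,283.32 = 9.89%.
After the change, unemployed and labor force both fall by 39.28 → E = 1,156.34, U = 87.70, labor force = 1,244.04 thousand.
New unemployment rate = 87.70 / 1,244.04 = 7.05%.

New unemployment rate ≈ 7.05%.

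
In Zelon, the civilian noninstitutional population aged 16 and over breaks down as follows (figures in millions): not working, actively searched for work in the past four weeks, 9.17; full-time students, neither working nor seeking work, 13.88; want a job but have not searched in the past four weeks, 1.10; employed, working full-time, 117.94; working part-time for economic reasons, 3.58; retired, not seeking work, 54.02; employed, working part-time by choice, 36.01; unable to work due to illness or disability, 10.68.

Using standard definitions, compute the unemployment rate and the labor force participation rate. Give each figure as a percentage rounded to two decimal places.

Employed = 117.94 + 3.58 + 36.01 = 157.53 million (anyone who worked, including part-time for economic reasons, counts as employed).
Unemployed = 9.17 million.
Labor force = 157.53 + 9.17 = 166.70 million.
Not in labor force = 13.88 + 1.10 + 54.02 + 10.68 = 79.68 million (those not working and not actively searching are outside the labor force — including those who want a job but have given up searching).
Civilian working-age population = 166.70 + 79.68 = 246.38 million.
Unemployment rate = 9.17 / 166.70 = 5.50%.
Labor force participation rate = 166.70 / 246.38 = 67.66%.

Unemployment rate ≈ 5.50%; labor force participation rate ≈ 67.66%.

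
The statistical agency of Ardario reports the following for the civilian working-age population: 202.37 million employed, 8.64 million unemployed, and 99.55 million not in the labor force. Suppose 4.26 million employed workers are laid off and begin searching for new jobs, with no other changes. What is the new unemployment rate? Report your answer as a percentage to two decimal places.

Initially, labor force = 202.37 + 8.64 = 211.01 million, so u = 8.64/211.01 = 4.09%.
After the change, employed falls and unemployed rises by 4.26; labor force unchanged → E = 198.11, U = 12.90, labor force = 211.01 million.
New unemployment rate = 12.90 / 211.01 = 6.11%.

New unemployment rate ≈ 6.11%.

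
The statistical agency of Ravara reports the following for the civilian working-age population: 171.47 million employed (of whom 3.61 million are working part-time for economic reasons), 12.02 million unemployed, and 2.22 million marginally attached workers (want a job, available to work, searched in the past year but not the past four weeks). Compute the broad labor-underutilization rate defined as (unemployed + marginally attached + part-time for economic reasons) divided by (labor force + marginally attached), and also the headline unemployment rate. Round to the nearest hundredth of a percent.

Labor force = 171.47 + 12.02 = 183.49 million.
Numerator = 12.02 + 2.22 + 3.61 = 17.85 million.
Denominator = 183.49 + 2.22 = 185.71 million.
Broad rate = 17.85 / 185.71 = 9.61%.
Headline unemployment rate = 12.02 / 183.49 = 6.55%.

Broad underutilization rate ≈ 9.61%; headline unemployment rate ≈ 6.55%.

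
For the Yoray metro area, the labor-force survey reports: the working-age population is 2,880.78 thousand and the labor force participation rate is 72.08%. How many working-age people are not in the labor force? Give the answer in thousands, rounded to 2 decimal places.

About 804.31 thousand are not in the labor force.

Share not in the labor force = 1 − 0.7208 = 0.2792.
Not in labor force = 0.2792 × 2,880.78 ≈ 804.31 thousand.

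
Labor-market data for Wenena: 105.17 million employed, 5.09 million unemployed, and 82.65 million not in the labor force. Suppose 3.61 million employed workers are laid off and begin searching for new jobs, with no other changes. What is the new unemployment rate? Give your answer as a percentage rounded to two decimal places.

Initially, labor force = 105.17 + 5.09 = 110.26 million, so u = 5.09/110.26 = 4.62%.
After the change, employed falls and unemployed rises by 3.61; labor force unchanged → E = 101.56, U = 8.70, labor force = 110.26 million.
New unemployment rate = 8.70 / 110.26 = 7.89%.

New unemployment rate ≈ 7.89%.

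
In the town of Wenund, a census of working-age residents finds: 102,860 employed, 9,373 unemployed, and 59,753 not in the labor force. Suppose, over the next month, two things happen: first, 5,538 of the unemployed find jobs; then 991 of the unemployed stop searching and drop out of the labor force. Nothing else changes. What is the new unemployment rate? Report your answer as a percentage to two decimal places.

New unemployment rate ≈ 2.56%.

Initially, labor force = 102,860 + 9,373 = 112,233, so u = 9,373/112,233 = 8.35%.
After the first change, unemployed falls and employed rises by 5,538; labor force unchanged → E = 108,398, U = 3,835, labor force = 112,233.
After the second change, unemployed and labor force both fall by 991 → E = 108,398, U = 2,844, labor force = 111,242.
New unemployment rate = 2,844 / 111,242 = 2.56%.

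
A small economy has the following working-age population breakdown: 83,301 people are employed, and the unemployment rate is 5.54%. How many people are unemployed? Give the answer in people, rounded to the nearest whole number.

About 4,886 are unemployed.

Let U be the number unemployed. The labor force is E + U, and U/(E+U) = 0.0554.
So U = 0.0554 × 83,301 / (1 − 0.0554) = 4614.88 / 0.9446 ≈ 4,886.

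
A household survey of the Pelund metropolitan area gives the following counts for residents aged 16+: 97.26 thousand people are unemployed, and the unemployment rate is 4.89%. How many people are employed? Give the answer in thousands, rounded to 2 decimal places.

Labor force = U / u = 97.26 / 0.0489 ≈ 1,988.96 thousand.
Employed = labor force − unemployed = 1,988.96 − 97.26 = 1,891.70 thousand.

About 1,891.70 thousand are employed.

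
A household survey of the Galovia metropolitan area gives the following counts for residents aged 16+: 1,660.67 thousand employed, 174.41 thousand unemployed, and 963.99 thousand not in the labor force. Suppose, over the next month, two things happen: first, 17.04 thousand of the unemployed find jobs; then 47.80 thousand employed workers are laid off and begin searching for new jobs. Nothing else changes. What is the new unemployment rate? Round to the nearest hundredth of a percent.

New unemployment rate ≈ 11.18%.

Initially, labor force = 1,660.67 + 174.41 = 1,835.08 thousand, so u = 174.41/1,835.08 = 9.50%.
After the first change, unemployed falls and employed rises by 17.04; labor force unchanged → E = 1,677.71, U = 157.37, labor force = 1,835.08 thousand.
After the second change, employed falls and unemployed rises by 47.80; labor force unchanged → E = 1,629.91, U = 205.17, labor force = 1,835.08 thousand.
New unemployment rate = 205.17 / 1,835.08 = 11.18%.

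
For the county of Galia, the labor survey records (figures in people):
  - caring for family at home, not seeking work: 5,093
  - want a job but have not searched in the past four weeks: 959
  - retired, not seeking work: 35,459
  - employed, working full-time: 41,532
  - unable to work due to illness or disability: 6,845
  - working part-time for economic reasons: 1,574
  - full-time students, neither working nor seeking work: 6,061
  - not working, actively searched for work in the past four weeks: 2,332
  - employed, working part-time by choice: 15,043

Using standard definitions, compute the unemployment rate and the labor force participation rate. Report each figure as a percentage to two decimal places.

Employed = 41,532 + 1,574 + 15,043 = 58,149 (anyone who worked, including part-time for economic reasons, counts as employed).
Unemployed = 2,332.
Labor force = 58,149 + 2,332 = 60,481.
Not in labor force = 5,093 + 959 + 35,459 + 6,845 + 6,061 = 54,417 (those not working and not actively searching are outside the labor force — including those who want a job but have given up searching).
Civilian working-age population = 60,481 + 54,417 = 114,898.
Unemployment rate = 2,332 / 60,481 = 3.86%.
Labor force participation rate = 60,481 / 114,898 = 52.64%.

Unemployment rate ≈ 3.86%; labor force participation rate ≈ 52.64%.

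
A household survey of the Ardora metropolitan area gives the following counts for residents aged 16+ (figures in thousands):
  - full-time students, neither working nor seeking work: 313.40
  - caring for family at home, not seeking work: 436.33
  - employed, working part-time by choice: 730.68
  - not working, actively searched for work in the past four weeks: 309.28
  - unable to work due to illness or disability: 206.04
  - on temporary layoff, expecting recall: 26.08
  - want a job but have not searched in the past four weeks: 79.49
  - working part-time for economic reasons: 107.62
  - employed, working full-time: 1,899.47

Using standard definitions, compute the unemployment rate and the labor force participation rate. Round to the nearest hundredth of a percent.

Employed = 730.68 + 107.62 + 1,899.47 = 2,737.77 thousand (anyone who worked, including part-time for economic reasons, counts as employed).
Unemployed = 309.28 + 26.08 = 335.36 thousand (jobless and actively searching, or on temporary layoff).
Labor force = 2,737.77 + 335.36 = 3,073.13 thousand.
Not in labor force = 313.40 + 436.33 + 206.04 + 79.49 = 1,035.26 thousand (those not working and not actively searching are outside the labor force — including those who want a job but have given up searching).
Civilian working-age population = 3,073.13 + 1,035.26 = 4,108.39 thousand.
Unemployment rate = 335.36 / 3,073.13 = 10.91%.
Labor force participation rate = 3,073.13 / 4,108.39 = 74.80%.

Unemployment rate ≈ 10.91%; labor force participation rate ≈ 74.80%.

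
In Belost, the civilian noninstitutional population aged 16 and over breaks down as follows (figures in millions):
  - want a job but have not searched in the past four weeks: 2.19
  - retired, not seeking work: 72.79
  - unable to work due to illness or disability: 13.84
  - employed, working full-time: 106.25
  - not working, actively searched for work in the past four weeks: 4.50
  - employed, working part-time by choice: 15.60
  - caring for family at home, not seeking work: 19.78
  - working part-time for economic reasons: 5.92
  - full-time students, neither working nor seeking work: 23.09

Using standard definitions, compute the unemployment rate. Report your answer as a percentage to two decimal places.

Employed = 106.25 + 15.60 + 5.92 = 127.77 million (anyone who worked, including part-time for economic reasons, counts as employed).
Unemployed = 4.50 million.
Labor force = 127.77 + 4.50 = 132.27 million.
Unemployment rate = 4.50 / 132.27 = 3.40%.

Unemployment rate ≈ 3.40%.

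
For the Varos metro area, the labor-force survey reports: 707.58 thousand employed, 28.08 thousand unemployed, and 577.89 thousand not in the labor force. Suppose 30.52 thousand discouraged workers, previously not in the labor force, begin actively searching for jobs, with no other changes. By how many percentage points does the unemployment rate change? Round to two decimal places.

The unemployment rate changes by +3.83 percentage points.

Initially, labor force = 707.58 + 28.08 = 735.66 thousand, so u = 28.08/735.66 = 3.82%.
After the change, unemployed and labor force both rise by 30.52 → E = 707.58, U = 58.60, labor force = 766.18 thousand.
New unemployment rate = 58.60 / 766.18 = 7.65%.
Change = 7.65% − 3.82% = +3.83 percentage points.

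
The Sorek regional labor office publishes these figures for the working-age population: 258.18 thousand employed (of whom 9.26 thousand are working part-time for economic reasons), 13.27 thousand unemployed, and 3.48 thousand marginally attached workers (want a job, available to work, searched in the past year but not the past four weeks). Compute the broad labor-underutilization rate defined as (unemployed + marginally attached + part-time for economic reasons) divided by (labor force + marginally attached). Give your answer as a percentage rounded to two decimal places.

Labor force = 258.18 + 13.27 = 271.45 thousand.
Numerator = 13.27 + 3.48 + 9.26 = 26.01 thousand.
Denominator = 271.45 + 3.48 = 274.93 thousand.
Broad rate = 26.01 / 274.93 = 9.46%.

Broad underutilization rate ≈ 9.46%.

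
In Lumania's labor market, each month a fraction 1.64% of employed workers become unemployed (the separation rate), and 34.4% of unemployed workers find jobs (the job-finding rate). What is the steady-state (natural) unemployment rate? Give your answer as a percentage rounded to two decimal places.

At steady state the flows balance: s·E = f·U, so U/(E+U) = s/(s+f).
u* = 1.64 / (1.64 + 34.4) = 1.64 / 36.04 = 4.55%.

Steady-state unemployment rate ≈ 4.55%.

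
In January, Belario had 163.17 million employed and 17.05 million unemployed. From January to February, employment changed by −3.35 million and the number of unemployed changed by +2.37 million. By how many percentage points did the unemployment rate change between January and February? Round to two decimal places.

January: labor force = 163.17 + 17.05 = 180.22; u = 17.05/180.22 = 9.46%.
February: labor force = 159.82 + 19.42 = 179.24; u = 19.42/179.24 = 10.83%.
Change = 10.83% − 9.46% = +1.37 pp.

The unemployment rate changed by +1.37 percentage points.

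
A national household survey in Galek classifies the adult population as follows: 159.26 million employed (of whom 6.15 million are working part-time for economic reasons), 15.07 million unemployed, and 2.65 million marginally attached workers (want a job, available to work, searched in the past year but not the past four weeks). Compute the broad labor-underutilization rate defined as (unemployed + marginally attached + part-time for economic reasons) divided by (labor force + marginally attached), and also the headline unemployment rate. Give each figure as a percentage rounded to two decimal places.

Labor force = 159.26 + 15.07 = 174.33 million.
Numerator = 15.07 + 2.65 + 6.15 = 23.87 million.
Denominator = 174.33 + 2.65 = 176.98 million.
Broad rate = 23.87 / 176.98 = 13.49%.
Headline unemployment rate = 15.07 / 174.33 = 8.64%.

Broad underutilization rate ≈ 13.49%; headline unemployment rate ≈ 8.64%.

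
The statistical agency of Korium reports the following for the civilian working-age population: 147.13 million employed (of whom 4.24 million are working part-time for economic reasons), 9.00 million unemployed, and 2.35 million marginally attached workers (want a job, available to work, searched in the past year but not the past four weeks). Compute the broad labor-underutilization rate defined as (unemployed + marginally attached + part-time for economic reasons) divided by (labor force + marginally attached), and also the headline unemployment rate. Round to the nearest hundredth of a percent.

Labor force = 147.13 + 9.00 = 156.13 million.
Numerator = 9.00 + 2.35 + 4.24 = 15.59 million.
Denominator = 156.13 + 2.35 = 158.48 million.
Broad rate = 15.59 / 158.48 = 9.84%.
Headline unemployment rate = 9.00 / 156.13 = 5.76%.

Broad underutilization rate ≈ 9.84%; headline unemployment rate ≈ 5.76%.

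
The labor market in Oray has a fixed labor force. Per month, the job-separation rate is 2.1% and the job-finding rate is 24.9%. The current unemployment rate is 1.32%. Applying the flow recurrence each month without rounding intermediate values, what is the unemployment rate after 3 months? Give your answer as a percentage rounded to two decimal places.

With a fixed labor force, u_{t+1} = u_t + s·(1−u_t) − f·u_t = u_t·(1−s−f) + s.
Here 1−s−f = 0.730 and s = 0.021.
u_1 = 0.013200 × 0.730 + 0.021 = 0.030636.
u_2 = 0.030636 × 0.730 + 0.021 = 0.043364.
u_3 = 0.043364 × 0.730 + 0.021 = 0.052656.

Unemployment rate after three months ≈ 5.27%.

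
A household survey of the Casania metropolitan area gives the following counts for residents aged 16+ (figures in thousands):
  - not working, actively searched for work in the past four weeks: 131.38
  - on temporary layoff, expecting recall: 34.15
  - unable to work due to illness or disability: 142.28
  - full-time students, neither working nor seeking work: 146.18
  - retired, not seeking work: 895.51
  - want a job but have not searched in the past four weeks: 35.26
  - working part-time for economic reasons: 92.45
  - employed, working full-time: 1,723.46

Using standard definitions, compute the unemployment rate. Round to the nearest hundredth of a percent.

Unemployment rate ≈ 8.35%.

Employed = 92.45 + 1,723.46 = 1,815.91 thousand (anyone who worked, including part-time for economic reasons, counts as employed).
Unemployed = 131.38 + 34.15 = 165.53 thousand (jobless and actively searching, or on temporary layoff).
Labor force = 1,815.91 + 165.53 = 1,981.44 thousand.
Unemployment rate = 165.53 / 1,981.44 = 8.35%.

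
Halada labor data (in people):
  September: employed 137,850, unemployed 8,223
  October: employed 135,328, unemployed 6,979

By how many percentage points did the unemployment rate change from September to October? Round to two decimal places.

The unemployment rate changed by −0.73 percentage points.

September: labor force = 137,850 + 8,223 = 146,073; u = 8,223/146,073 = 5.63%.
October: labor force = 135,328 + 6,979 = 142,307; u = 6,979/142,307 = 4.90%.
Change = 4.90% − 5.63% = −0.73 pp.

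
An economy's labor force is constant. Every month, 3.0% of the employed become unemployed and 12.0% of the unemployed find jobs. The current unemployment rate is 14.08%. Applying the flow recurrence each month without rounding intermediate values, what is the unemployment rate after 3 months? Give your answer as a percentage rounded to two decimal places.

With a fixed labor force, u_{t+1} = u_t + s·(1−u_t) − f·u_t = u_t·(1−s−f) + s.
Here 1−s−f = 0.850 and s = 0.030.
u_1 = 0.140800 × 0.850 + 0.030 = 0.149680.
u_2 = 0.149680 × 0.850 + 0.030 = 0.157228.
u_3 = 0.157228 × 0.850 + 0.030 = 0.163644.

Unemployment rate after three months ≈ 16.36%.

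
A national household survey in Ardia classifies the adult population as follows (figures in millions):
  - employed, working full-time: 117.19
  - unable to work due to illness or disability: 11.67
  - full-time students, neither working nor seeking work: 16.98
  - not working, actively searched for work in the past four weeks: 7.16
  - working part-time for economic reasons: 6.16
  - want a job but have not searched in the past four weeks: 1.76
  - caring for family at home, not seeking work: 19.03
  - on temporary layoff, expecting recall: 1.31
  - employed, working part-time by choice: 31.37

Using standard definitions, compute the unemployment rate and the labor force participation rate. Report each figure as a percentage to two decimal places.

Employed = 117.19 + 6.16 + 31.37 = 154.72 million (anyone who worked, including part-time for economic reasons, counts as employed).
Unemployed = 7.16 + 1.31 = 8.47 million (jobless and actively searching, or on temporary layoff).
Labor force = 154.72 + 8.47 = 163.19 million.
Not in labor force = 11.67 + 16.98 + 1.76 + 19.03 = 49.44 million (those not working and not actively searching are outside the labor force — including those who want a job but have given up searching).
Civilian working-age population = 163.19 + 49.44 = 212.63 million.
Unemployment rate = 8.47 / 163.19 = 5.19%.
Labor force participation rate = 163.19 / 212.63 = 76.75%.

Unemployment rate ≈ 5.19%; labor force participation rate ≈ 76.75%.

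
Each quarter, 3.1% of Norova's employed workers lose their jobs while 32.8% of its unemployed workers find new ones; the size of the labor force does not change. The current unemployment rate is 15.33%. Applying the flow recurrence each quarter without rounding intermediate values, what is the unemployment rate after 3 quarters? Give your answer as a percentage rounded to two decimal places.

Unemployment rate after three quarters ≈ 10.40%.

With a fixed labor force, u_{t+1} = u_t + s·(1−u_t) − f·u_t = u_t·(1−s−f) + s.
Here 1−s−f = 0.641 and s = 0.031.
u_1 = 0.153300 × 0.641 + 0.031 = 0.129265.
u_2 = 0.129265 × 0.641 + 0.031 = 0.113859.
u_3 = 0.113859 × 0.641 + 0.031 = 0.103984.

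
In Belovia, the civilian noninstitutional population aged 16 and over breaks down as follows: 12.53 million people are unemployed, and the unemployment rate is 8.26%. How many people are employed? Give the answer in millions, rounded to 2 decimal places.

Labor force = U / u = 12.53 / 0.0826 ≈ 151.69 million.
Employed = labor force − unemployed = 151.69 − 12.53 = 139.16 million.

About 139.16 million are employed.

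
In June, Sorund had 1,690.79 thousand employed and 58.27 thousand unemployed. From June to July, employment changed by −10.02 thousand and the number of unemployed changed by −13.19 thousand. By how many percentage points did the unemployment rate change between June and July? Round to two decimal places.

The unemployment rate changed by −0.72 percentage points.

June: labor force = 1,690.79 + 58.27 = 1,749.06; u = 58.27/1,749.06 = 3.33%.
July: labor force = 1,680.77 + 45.08 = 1,725.85; u = 45.08/1,725.85 = 2.61%.
Change = 2.61% − 3.33% = −0.72 pp.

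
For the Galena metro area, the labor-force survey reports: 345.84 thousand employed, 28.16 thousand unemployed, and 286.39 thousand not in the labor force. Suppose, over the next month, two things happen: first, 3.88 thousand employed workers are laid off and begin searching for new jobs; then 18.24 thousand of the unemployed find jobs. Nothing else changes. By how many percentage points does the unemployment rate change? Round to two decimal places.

Initially, labor force = 345.84 + 28.16 = 374.00 thousand, so u = 28.16/374.00 = 7.53%.
After the first change, employed falls and unemployed rises by 3.88; labor force unchanged → E = 341.96, U = 32.04, labor force = 374.00 thousand.
After the second change, unemployed falls and employed rises by 18.24; labor force unchanged → E = 360.20, U = 13.80, labor force = 374.00 thousand.
New unemployment rate = 13.80 / 374.00 = 3.69%.
Change = 3.69% − 7.53% = −3.84 percentage points.

The unemployment rate changes by −3.84 percentage points.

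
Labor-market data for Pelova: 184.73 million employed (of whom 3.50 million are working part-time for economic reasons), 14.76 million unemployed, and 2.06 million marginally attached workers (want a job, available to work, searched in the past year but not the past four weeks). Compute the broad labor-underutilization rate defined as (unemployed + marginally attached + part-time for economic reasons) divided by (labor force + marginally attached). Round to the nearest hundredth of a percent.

Labor force = 184.73 + 14.76 = 199.49 million.
Numerator = 14.76 + 2.06 + 3.50 = 20.32 million.
Denominator = 199.49 + 2.06 = 201.55 million.
Broad rate = 20.32 / 201.55 = 10.08%.

Broad underutilization rate ≈ 10.08%.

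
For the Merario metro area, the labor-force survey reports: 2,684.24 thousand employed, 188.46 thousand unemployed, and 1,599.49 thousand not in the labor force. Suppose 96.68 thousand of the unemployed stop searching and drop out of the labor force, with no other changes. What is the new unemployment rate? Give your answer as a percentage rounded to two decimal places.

New unemployment rate ≈ 3.31%.

Initially, labor force = 2,684.24 + 188.46 = 2,872.70 thousand, so u = 188.46/2,872.70 = 6.56%.
After the change, unemployed and labor force both fall by 96.68 → E = 2,684.24, U = 91.78, labor force = 2,776.02 thousand.
New unemployment rate = 91.78 / 2,776.02 = 3.31%.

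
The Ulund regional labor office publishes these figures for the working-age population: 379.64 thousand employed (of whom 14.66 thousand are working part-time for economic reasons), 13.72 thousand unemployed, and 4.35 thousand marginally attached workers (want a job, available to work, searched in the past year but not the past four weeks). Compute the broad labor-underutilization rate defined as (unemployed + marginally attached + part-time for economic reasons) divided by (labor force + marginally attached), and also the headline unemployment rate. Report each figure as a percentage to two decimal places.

Labor force = 379.64 + 13.72 = 393.36 thousand.
Numerator = 13.72 + 4.35 + 14.66 = 32.73 thousand.
Denominator = 393.36 + 4.35 = 397.71 thousand.
Broad rate = 32.73 / 397.71 = 8.23%.
Headline unemployment rate = 13.72 / 393.36 = 3.49%.

Broad underutilization rate ≈ 8.23%; headline unemployment rate ≈ 3.49%.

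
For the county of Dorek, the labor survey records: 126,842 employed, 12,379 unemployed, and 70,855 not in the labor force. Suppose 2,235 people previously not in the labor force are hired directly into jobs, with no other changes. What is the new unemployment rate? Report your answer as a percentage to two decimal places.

New unemployment rate ≈ 8.75%.

Initially, labor force = 126,842 + 12,379 = 139,221, so u = 12,379/139,221 = 8.89%.
After the change, employed and labor force both rise by 2,235; unemployed unchanged → E = 129,077, U = 12,379, labor force = 141,456.
New unemployment rate = 12,379 / 141,456 = 8.75%.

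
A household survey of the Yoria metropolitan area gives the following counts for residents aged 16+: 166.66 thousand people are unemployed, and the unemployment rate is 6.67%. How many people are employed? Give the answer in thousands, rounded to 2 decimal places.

Labor force = U / u = 166.66 / 0.0667 ≈ 2,498.65 thousand.
Employed = labor force − unemployed = 2,498.65 − 166.66 = 2,331.99 thousand.

About 2,331.99 thousand are employed.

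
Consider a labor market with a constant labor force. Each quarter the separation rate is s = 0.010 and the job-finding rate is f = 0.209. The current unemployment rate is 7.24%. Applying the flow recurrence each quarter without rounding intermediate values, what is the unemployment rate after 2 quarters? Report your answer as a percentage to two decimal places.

Unemployment rate after two quarters ≈ 6.20%.

With a fixed labor force, u_{t+1} = u_t + s·(1−u_t) − f·u_t = u_t·(1−s−f) + s.
Here 1−s−f = 0.781 and s = 0.010.
u_1 = 0.072400 × 0.781 + 0.010 = 0.066544.
u_2 = 0.066544 × 0.781 + 0.010 = 0.061971.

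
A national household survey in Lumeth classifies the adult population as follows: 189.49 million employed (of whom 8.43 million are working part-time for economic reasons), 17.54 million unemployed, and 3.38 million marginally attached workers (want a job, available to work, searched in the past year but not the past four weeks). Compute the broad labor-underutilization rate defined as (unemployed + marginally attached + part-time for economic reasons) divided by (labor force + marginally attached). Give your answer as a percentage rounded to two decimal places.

Broad underutilization rate ≈ 13.95%.

Labor force = 189.49 + 17.54 = 207.03 million.
Numerator = 17.54 + 3.38 + 8.43 = 29.35 million.
Denominator = 207.03 + 3.38 = 210.41 million.
Broad rate = 29.35 / 210.41 = 13.95%.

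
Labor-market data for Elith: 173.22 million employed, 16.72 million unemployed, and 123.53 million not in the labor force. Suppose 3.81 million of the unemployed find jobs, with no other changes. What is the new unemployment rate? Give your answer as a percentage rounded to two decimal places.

Initially, labor force = 173.22 + 16.72 = 189.94 million, so u = 16.72/189.94 = 8.80%.
After the change, unemployed falls and employed rises by 3.81; labor force unchanged → E = 177.03, U = 12.91, labor force = 189.94 million.
New unemployment rate = 12.91 / 189.94 = 6.80%.

New unemployment rate ≈ 6.80%.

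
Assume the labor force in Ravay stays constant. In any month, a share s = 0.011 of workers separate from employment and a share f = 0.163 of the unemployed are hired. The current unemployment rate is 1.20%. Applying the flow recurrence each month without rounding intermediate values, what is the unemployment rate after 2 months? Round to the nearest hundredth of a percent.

Unemployment rate after two months ≈ 2.83%.

With a fixed labor force, u_{t+1} = u_t + s·(1−u_t) − f·u_t = u_t·(1−s−f) + s.
Here 1−s−f = 0.826 and s = 0.011.
u_1 = 0.012000 × 0.826 + 0.011 = 0.020912.
u_2 = 0.020912 × 0.826 + 0.011 = 0.028273.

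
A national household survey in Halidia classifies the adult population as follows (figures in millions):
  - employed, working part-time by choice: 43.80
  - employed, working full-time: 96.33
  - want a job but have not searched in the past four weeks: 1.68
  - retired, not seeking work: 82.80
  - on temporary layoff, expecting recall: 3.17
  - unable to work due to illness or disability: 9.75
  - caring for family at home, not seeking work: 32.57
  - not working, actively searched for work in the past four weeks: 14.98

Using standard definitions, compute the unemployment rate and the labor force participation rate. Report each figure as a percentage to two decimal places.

Employed = 43.80 + 96.33 = 140.13 million.
Unemployed = 3.17 + 14.98 = 18.15 million (jobless and actively searching, or on temporary layoff).
Labor force = 140.13 + 18.15 = 158.28 million.
Not in labor force = 1.68 + 82.80 + 9.75 + 32.57 = 126.80 million (those not working and not actively searching are outside the labor force — including those who want a job but have given up searching).
Civilian working-age population = 158.28 + 126.80 = 285.08 million.
Unemployment rate = 18.15 / 158.28 = 11.47%.
Labor force participation rate = 158.28 / 285.08 = 55.52%.

Unemployment rate ≈ 11.47%; labor force participation rate ≈ 55.52%.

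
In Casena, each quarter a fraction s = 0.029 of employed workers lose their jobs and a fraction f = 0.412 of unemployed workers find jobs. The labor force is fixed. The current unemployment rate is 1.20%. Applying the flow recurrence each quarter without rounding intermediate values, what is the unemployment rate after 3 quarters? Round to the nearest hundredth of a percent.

With a fixed labor force, u_{t+1} = u_t + s·(1−u_t) − f·u_t = u_t·(1−s−f) + s.
Here 1−s−f = 0.559 and s = 0.029.
u_1 = 0.012000 × 0.559 + 0.029 = 0.035708.
u_2 = 0.035708 × 0.559 + 0.029 = 0.048961.
u_3 = 0.048961 × 0.559 + 0.029 = 0.056369.

Unemployment rate after three quarters ≈ 5.64%.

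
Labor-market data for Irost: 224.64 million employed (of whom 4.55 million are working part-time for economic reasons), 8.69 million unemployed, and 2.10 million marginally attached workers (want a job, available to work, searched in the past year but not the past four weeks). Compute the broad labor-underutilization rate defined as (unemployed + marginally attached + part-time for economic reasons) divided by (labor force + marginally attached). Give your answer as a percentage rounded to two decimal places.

Broad underutilization rate ≈ 6.52%.

Labor force = 224.64 + 8.69 = 233.33 million.
Numerator = 8.69 + 2.10 + 4.55 = 15.34 million.
Denominator = 233.33 + 2.10 = 235.43 million.
Broad rate = 15.34 / 235.43 = 6.52%.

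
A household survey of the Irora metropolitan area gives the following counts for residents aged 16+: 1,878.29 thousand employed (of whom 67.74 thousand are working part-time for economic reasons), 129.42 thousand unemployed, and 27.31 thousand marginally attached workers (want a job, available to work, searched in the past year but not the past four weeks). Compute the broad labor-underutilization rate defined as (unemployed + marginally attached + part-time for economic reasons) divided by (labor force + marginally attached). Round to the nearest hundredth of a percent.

Broad underutilization rate ≈ 11.03%.

Labor force = 1,878.29 + 129.42 = 2,007.71 thousand.
Numerator = 129.42 + 27.31 + 67.74 = 224.47 thousand.
Denominator = 2,007.71 + 27.31 = 2,035.02 thousand.
Broad rate = 224.47 / 2,035.02 = 11.03%.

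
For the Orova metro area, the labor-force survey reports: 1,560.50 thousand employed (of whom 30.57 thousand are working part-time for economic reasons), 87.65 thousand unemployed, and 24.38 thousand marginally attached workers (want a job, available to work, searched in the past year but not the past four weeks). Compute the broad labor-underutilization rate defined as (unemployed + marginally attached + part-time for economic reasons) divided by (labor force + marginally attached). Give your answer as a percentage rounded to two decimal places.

Broad underutilization rate ≈ 8.53%.

Labor force = 1,560.50 + 87.65 = 1,648.15 thousand.
Numerator = 87.65 + 24.38 + 30.57 = 142.60 thousand.
Denominator = 1,648.15 + 24.38 = 1,672.53 thousand.
Broad rate = 142.60 / 1,672.53 = 8.53%.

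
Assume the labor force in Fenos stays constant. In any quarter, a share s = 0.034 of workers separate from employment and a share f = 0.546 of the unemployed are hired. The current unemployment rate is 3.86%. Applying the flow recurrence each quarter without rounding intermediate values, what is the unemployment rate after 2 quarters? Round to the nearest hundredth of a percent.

With a fixed labor force, u_{t+1} = u_t + s·(1−u_t) − f·u_t = u_t·(1−s−f) + s.
Here 1−s−f = 0.420 and s = 0.034.
u_1 = 0.038600 × 0.420 + 0.034 = 0.050212.
u_2 = 0.050212 × 0.420 + 0.034 = 0.055089.

Unemployment rate after two quarters ≈ 5.51%.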